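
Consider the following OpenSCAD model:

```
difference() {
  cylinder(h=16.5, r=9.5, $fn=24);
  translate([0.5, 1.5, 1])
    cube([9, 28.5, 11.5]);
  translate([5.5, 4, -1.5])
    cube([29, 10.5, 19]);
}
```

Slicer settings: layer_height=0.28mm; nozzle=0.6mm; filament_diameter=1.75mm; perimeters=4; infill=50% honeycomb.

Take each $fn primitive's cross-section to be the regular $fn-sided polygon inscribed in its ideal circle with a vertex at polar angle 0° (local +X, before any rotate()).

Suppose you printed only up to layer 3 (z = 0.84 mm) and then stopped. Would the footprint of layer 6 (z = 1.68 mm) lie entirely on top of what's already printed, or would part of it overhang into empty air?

Compare the two slices. At z = 0.84: the r=9.5 cylinder gives a regular 24-gon of circumradius 9.5 (constant along its height) (area = (24/2)·9.500²·sin(360°/24) = 280.30 mm²); the cube at (0.5, 1.5) does not reach this height (z outside [1, 12.5]); the cube at (5.5, 4) is present — its section is the full 29×10.5 rectangle (area 304.50 mm²); After the difference (first − rest): starting from the r=9.5 cylinder (280.30 mm²), the 29×10.5 cube at (5.5, 4) partially overlaps it — only the 6.61 mm² overlap (of its 304.50 mm²) is removed, clipping the outline — area = 273.69 mm². At z = 1.68: the cylinder: section is a regular 24-gon, circumradius r=9.5 (area = (24/2)·9.500²·sin(360°/24) = 280.30 mm²); the cube at (0.5, 1.5) is present — its section is the full 9×28.5 rectangle (area 256.50 mm²); the 29×10.5 cube at (5.5, 4) contributes its full rectangle (area 304.50 mm²); Taking the first minus the rest: starting from the r=9.5 cylinder (280.30 mm²), the 9×28.5 cube at (0.5, 1.5) partially overlaps it — only the 51.99 mm² overlap (of its 256.50 mm²) is removed, clipping the outline; the 29×10.5 cube at (5.5, 4) misses the remaining region (no effect) — area = 228.31 mm². Checking containment: the cross-section at z = 1.68 is a subset of the cross-section at z = 0.84.

entirely on top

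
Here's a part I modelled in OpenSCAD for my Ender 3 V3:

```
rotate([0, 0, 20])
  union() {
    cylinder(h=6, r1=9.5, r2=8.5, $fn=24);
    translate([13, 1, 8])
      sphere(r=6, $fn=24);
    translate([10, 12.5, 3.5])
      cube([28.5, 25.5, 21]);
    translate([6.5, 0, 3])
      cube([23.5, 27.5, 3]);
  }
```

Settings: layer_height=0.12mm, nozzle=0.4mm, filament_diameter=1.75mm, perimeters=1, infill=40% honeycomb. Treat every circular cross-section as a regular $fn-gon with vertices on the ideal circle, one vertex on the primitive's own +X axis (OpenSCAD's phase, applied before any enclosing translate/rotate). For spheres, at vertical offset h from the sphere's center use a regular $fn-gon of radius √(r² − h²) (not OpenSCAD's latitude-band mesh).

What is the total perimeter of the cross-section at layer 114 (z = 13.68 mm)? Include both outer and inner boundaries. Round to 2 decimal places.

At z = 13.68 mm: the cone is not intersected at this z (z outside [0, 6]); the r=6 sphere at (13, 1) slices to a regular 24-gon of circumradius 1.933 (√(r²−h²) with h=5.68 from center) (perimeter = 2·24·1.933·sin(180°/24) = 12.11 mm); the cube at (10, 12.5) (footprint 28.5×25.5) is included at this height (perimeter 108.00 mm); the cube at (6.5, 0) does not reach this height (z outside [3, 6]); Combining (union): the 2 present regions are separate (no shared area or edge), so areas and boundary lengths simply add and each stays a separate island — boundary = 120.11 mm; (whole slice rotated 20° about Z — lengths, areas and connectivity unchanged). Overall, the cross-section has 2 separate islands. Total boundary length (outer) = 120.11 mm.

120.11 mm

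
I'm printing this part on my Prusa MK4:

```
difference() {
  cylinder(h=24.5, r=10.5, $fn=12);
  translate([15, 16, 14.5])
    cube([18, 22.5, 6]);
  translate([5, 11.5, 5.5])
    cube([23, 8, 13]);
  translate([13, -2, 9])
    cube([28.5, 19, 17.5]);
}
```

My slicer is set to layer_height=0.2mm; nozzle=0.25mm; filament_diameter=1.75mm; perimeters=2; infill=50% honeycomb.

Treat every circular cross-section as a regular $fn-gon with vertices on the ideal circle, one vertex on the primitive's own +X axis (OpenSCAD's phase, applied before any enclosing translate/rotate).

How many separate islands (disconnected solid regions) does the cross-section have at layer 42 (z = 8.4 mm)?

At z = 8.4 mm: the cylinder: section is a regular 12-gon, circumradius r=10.5; the cube at (15, 16) is not intersected at this z (z outside [14.5, 20.5]); the cube at (5, 11.5) (footprint 23×8) is included at this height; the cube at (13, -2) is absent (z outside [9, 26.5]); After the difference (first − rest): starting from the r=10.5 cylinder, the 23×8 cube at (5, 11.5) misses the remaining region (no effect) — 1 connected region. Overall, the cross-section is a single solid region. Island count = 1.

1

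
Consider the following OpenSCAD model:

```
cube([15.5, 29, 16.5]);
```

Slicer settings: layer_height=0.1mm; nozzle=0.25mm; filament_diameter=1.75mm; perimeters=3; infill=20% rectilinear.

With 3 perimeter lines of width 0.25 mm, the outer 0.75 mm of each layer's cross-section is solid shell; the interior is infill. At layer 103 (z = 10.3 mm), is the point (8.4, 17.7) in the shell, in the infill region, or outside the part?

infill

At z = 10.3 mm: the 15.5×29 cube contributes its full rectangle. Overall, the cross-section is a single solid region. The nearest boundary edge runs (15.50, 0.00)→(15.50, 29.00); distance from the point to it = 7.10 mm. The point is inside the cross-section and 7.10 mm from the nearest boundary — more than the 0.75 mm shell width (3 × 0.25), so it's in the infill interior.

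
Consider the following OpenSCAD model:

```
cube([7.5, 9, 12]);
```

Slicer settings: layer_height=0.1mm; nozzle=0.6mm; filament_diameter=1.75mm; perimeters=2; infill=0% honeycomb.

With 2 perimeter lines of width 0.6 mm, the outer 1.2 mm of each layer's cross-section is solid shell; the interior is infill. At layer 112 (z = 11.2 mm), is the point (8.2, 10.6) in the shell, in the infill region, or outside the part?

outside

At z = 11.2 mm: the cube (footprint 7.5×9) is included at this height. Overall, the cross-section is a single solid region. The nearest boundary edge runs (7.50, 0.00)→(7.50, 9.00); distance from the point to it = 1.75 mm. The point is not inside any of the regions above, so it lies outside the cross-section (1.75 mm from the nearest boundary).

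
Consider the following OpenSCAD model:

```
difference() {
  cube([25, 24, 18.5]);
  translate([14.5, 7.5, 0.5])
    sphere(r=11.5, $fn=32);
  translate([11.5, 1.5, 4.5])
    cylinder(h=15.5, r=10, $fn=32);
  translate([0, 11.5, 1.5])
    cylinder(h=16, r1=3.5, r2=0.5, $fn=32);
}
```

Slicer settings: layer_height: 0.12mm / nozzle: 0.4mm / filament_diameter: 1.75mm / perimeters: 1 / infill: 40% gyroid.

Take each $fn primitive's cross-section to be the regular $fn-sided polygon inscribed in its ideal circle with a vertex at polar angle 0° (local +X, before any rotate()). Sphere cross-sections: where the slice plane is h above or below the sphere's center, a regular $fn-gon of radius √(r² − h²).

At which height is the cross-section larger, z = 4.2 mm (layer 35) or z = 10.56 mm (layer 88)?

layer 88 (z = 10.56 mm)

Layer 35 (z = 4.2): the cube is present — its section is the full 25×24 rectangle (area 600.00 mm²); the sphere at (14.5, 7.5): section is a regular 32-gon, circumradius = √(r²−h²) = √(11.5²−3.7²) = 10.889 (area = (32/2)·10.889²·sin(360°/32) = 370.08 mm²); the cylinder at (11.5, 1.5) is not intersected at this z (z outside [4.5, 20]); the cone at (0, 11.5) (r1=3.5→r2=0.5) has section circumradius 2.994 here — a regular 32-gon (area = (32/2)·2.994²·sin(360°/32) = 27.98 mm²); Subtracting the remaining from the first: starting from the 25×24 cube (600.00 mm²), the r=11.5 sphere at (14.5, 7.5) partially overlaps it — only the 332.42 mm² overlap (of its 370.08 mm²) is removed, clipping the outline; the cone at (0, 11.5) partially overlaps it — only the 13.99 mm² overlap (of its 27.98 mm²) is removed, clipping the outline — area = 253.59 mm². So its area = 253.59 mm². Layer 88 (z = 10.56): the 25×24 cube contributes its full rectangle (area 600.00 mm²); the sphere at (14.5, 7.5): section is a regular 32-gon, circumradius = √(r²−h²) = √(11.5²−10.06²) = 5.572 (area = (32/2)·5.572²·sin(360°/32) = 96.91 mm²); the r=10 cylinder at (11.5, 1.5) gives a regular 32-gon of circumradius 10 (constant along its height) (area = (32/2)·10.000²·sin(360°/32) = 312.14 mm²); the cone at (0, 11.5) (r1=3.5→r2=0.5) has section circumradius 1.801 here — a regular 32-gon (area = (32/2)·1.801²·sin(360°/32) = 10.13 mm²); Subtracting the remaining from the first: starting from the 25×24 cube (600.00 mm²), the r=11.5 sphere at (14.5, 7.5) lies wholly inside it (removes its full 96.91 mm² and its 34.95 mm outline becomes a hole wall); the r=10 cylinder at (11.5, 1.5) partially overlaps it — only the 107.49 mm² overlap (of its 312.14 mm²) is removed, clipping the outline; the cone at (0, 11.5) partially overlaps it — only the 5.06 mm² overlap (of its 10.13 mm²) is removed, clipping the outline — area = 390.54 mm². So its area = 390.54 mm². Layer 88 is larger (390.54 vs 253.59 mm²).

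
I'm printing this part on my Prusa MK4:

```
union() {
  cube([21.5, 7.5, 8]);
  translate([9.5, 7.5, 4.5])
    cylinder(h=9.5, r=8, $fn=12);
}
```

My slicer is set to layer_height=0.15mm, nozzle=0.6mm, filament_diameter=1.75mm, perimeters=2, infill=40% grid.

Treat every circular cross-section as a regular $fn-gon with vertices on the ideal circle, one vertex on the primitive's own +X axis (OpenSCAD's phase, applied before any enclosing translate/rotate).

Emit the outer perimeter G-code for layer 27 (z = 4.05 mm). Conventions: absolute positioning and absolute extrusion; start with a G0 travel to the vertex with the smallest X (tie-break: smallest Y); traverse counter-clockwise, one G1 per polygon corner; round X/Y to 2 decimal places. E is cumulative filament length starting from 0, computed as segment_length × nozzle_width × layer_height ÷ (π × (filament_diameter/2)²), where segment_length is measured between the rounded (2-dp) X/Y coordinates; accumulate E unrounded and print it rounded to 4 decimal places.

At z = 4.05 mm: the cube (footprint 21.5×7.5) is included at this height; the cylinder at (9.5, 7.5) is absent (z outside [4.5, 14]); Merging all regions: only the 21.5×7.5 cube is present, so the union is just that shape — 1 connected region. The outline is a single polygon with 4 vertices. Extrusion per mm of travel: 0.6 × 0.15 / (π × 0.875²) = 0.037418. Accumulating E over each segment gives final E = 2.1702.

G0 X0.00 Y0.00 Z4.05
G1 X21.50 Y0.00 E0.8045
G1 X21.50 Y7.50 E1.0851
G1 X0.00 Y7.50 E1.8896
G1 X0.00 Y0.00 E2.1702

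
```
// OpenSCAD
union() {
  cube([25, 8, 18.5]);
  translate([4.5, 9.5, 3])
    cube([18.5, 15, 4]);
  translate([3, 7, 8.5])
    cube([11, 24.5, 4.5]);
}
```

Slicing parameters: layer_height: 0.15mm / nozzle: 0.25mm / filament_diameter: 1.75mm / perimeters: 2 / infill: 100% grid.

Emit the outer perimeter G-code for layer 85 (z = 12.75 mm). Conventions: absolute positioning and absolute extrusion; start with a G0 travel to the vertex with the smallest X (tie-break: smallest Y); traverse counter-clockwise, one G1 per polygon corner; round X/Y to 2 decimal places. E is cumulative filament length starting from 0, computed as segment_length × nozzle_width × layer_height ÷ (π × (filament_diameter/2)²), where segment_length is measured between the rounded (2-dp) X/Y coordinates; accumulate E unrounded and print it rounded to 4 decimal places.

At z = 12.75 mm: the 25×8 cube contributes its full rectangle; the cube at (4.5, 9.5) does not reach this height (z outside [3, 7]); the cube at (3, 7) is present — its section is the full 11×24.5 rectangle; Taking the union: the regions partially overlap (shared area 11.00 mm²), so overlapping operands fuse into one piece — 1 connected region. The outline is a single polygon with 8 vertices. Extrusion per mm of travel: 0.25 × 0.15 / (π × 0.875²) = 0.015591. Accumulating E over each segment gives final E = 1.7617.

G0 X0.00 Y0.00 Z12.75
G1 X25.00 Y0.00 E0.3898
G1 X25.00 Y8.00 E0.5145
G1 X14.00 Y8.00 E0.6860
G1 X14.00 Y31.50 E1.0524
G1 X3.00 Y31.50 E1.2239
G1 X3.00 Y8.00 E1.5903
G1 X0.00 Y8.00 E1.6370
G1 X0.00 Y0.00 E1.7617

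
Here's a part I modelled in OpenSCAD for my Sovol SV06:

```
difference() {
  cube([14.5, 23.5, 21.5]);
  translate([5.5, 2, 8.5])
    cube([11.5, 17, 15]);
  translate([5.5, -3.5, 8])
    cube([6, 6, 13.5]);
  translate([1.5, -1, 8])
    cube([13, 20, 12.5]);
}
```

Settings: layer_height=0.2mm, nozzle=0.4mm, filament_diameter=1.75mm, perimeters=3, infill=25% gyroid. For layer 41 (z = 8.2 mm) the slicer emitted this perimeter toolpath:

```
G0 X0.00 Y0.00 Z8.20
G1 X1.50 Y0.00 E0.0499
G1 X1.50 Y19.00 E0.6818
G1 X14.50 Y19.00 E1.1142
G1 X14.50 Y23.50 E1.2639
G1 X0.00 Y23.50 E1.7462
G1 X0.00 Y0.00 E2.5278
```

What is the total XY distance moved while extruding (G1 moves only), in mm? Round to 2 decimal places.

Sum the Euclidean lengths of each G1 segment: total = 76.00 mm.

76.00 mm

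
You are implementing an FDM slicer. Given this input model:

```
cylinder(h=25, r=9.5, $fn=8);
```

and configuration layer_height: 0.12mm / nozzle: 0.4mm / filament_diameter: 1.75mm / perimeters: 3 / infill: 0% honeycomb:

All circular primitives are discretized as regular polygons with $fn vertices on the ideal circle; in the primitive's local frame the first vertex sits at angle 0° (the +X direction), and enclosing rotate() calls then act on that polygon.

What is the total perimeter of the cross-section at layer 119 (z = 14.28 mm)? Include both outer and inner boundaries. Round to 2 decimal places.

58.17 mm

At z = 14.28 mm: the r=9.5 cylinder contributes a regular 8-gon of circumradius 9.5 (perimeter = 2·8·9.500·sin(180°/8) = 58.17 mm). Overall, the cross-section is a single solid region. Total boundary length (outer) = 58.17 mm.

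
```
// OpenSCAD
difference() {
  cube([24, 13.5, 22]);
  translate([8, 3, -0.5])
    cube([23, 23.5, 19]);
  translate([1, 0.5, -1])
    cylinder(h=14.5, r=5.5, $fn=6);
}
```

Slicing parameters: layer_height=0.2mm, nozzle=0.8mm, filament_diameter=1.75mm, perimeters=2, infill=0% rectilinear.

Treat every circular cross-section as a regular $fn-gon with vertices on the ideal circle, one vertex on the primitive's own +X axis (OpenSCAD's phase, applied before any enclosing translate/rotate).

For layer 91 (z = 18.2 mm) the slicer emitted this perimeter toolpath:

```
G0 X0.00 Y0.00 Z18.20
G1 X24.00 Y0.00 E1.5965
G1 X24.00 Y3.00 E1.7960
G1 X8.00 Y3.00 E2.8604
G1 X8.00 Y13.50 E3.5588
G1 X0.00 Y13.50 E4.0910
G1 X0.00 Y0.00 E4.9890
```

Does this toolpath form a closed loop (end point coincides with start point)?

yes

Start point (G0): (0.00, 0.00). End point (last G1): the path returns to the start — closed.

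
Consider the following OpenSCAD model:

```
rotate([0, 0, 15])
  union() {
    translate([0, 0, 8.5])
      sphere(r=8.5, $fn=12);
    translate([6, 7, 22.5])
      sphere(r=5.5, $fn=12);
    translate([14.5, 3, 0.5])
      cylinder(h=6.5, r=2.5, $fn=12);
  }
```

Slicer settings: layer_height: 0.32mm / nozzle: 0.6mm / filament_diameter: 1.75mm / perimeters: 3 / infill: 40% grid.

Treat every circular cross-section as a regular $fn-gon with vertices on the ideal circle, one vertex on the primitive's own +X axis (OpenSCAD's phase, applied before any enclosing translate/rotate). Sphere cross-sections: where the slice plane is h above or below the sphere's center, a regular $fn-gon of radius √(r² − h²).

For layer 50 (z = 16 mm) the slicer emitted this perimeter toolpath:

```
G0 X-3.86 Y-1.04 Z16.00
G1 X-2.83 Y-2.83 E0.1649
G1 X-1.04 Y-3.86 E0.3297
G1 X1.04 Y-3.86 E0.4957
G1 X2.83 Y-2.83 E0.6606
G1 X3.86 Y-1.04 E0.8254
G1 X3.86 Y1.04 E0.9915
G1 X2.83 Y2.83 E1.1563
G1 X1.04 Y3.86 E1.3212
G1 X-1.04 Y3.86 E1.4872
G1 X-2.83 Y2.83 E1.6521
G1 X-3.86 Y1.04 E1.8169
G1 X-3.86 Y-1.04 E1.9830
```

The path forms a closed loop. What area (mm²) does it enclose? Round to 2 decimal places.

Apply the shoelace formula to the sequence of (X, Y) vertices; enclosed area = 47.98 mm².

47.98 mm²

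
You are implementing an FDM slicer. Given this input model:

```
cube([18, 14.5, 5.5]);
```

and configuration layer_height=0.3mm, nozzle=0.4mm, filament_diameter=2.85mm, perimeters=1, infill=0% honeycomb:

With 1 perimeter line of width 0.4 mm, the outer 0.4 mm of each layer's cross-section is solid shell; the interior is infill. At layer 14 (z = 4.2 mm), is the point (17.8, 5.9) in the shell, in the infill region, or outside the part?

At z = 4.2 mm: the 18×14.5 cube contributes its full rectangle. Overall, the cross-section is a single solid region. The nearest boundary edge runs (18.00, 0.00)→(18.00, 14.50); distance from the point to it = 0.20 mm. The point is inside the cross-section, 0.20 mm from the nearest boundary — within the 0.4 mm shell band (1 × 0.4).

shell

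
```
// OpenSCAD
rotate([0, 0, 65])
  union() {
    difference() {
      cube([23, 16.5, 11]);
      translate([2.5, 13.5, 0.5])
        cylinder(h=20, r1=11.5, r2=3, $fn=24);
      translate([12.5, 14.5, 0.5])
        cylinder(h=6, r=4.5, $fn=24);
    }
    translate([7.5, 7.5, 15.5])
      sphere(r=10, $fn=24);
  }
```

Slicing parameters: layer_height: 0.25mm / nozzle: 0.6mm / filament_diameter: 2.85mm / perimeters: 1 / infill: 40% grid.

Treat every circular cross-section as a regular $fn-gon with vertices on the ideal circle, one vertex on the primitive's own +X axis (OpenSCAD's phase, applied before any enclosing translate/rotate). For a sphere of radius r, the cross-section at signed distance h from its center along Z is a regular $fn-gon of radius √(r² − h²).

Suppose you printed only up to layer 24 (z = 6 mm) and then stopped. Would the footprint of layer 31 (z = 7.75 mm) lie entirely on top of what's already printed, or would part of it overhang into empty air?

Compare the two slices. At z = 6: the cube (footprint 23×16.5) is included at this height (area 379.50 mm²); the cone at (2.5, 13.5): at t=0.275 of its height the radius interpolates to r₁+(r₂−r₁)t = 9.162, giving a regular 24-gon of that circumradius (area = (24/2)·9.162²·sin(360°/24) = 260.74 mm²); the r=4.5 cylinder at (12.5, 14.5) gives a regular 24-gon of circumradius 4.5 (constant along its height) (area = (24/2)·4.500²·sin(360°/24) = 62.89 mm²); Taking the first minus the rest: starting from the 23×16.5 cube (379.50 mm²), the cone at (2.5, 13.5) partially overlaps it — only the 122.02 mm² overlap (of its 260.74 mm²) is removed, clipping the outline; the r=4.5 cylinder at (12.5, 14.5) partially overlaps it — only the 31.26 mm² overlap (of its 62.89 mm²) is removed, clipping the outline — area = 226.22 mm²; the r=10 sphere at (7.5, 7.5) contributes a regular 24-gon of circumradius √(10²−9.5²) = 3.122 (area = (24/2)·3.122²·sin(360°/24) = 30.28 mm²); Merging all regions: the regions partially overlap — summed areas 256.51 mm² minus the doubly-counted overlap 8.25 mm² gives 248.26 mm² — area = 248.26 mm²; (whole slice rotated 65° about Z — lengths, areas and connectivity unchanged). At z = 7.75: the cube (footprint 23×16.5) is included at this height (area 379.50 mm²); the cone at (2.5, 13.5) (r1=11.5→r2=3) has section circumradius 8.419 here — a regular 24-gon (area = (24/2)·8.419²·sin(360°/24) = 220.13 mm²); the cylinder at (12.5, 14.5) does not reach this height (z outside [0.5, 6.5]); Taking the first minus the rest: starting from the 23×16.5 cube (379.50 mm²), the cone at (2.5, 13.5) partially overlaps it — only the 107.72 mm² overlap (of its 220.13 mm²) is removed, clipping the outline — area = 271.78 mm²; the r=10 sphere at (7.5, 7.5) slices to a regular 24-gon of circumradius 6.320 (√(r²−h²) with h=7.75 from center) (area = (24/2)·6.320²·sin(360°/24) = 124.04 mm²); Merging all regions: the regions partially overlap — summed areas 395.82 mm² minus the doubly-counted overlap 65.43 mm² gives 330.39 mm² — area = 330.39 mm²; (whole slice rotated 65° about Z — lengths, areas and connectivity unchanged). Checking containment: at z = 7.75 the cross-section extends beyond the z = 6 cross-section by about 82.13 mm².

part overhangs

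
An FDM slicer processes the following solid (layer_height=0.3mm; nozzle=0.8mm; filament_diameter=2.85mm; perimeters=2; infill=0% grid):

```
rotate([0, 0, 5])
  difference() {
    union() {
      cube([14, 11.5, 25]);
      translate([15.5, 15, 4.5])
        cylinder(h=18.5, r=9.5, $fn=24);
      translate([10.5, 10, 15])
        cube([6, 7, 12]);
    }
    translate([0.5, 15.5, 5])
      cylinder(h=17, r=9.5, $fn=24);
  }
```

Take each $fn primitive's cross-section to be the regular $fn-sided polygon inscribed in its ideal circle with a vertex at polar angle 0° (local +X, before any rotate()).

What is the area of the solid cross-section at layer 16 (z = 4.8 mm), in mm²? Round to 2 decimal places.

412.37 mm²

At z = 4.8 mm: the cube is present — its section is the full 14×11.5 rectangle (area 161.00 mm²); the r=9.5 cylinder at (15.5, 15) contributes a regular 24-gon of circumradius 9.5 (area = (24/2)·9.500²·sin(360°/24) = 280.30 mm²); the cube at (10.5, 10) is not intersected at this z (z outside [15, 27]); Taking the union: the regions partially overlap — summed areas 441.30 mm² minus the doubly-counted overlap 28.93 mm² gives 412.37 mm² — area = 412.37 mm²; the cylinder at (0.5, 15.5) is absent (z outside [5, 22]); Subtracting the remaining from the first: none of the subtracted shapes is present at this height, so the result so far is unchanged — area = 412.37 mm²; (whole slice rotated 5° about Z — lengths, areas and connectivity unchanged). Overall, the cross-section is a single solid region. Net area = 412.37 mm².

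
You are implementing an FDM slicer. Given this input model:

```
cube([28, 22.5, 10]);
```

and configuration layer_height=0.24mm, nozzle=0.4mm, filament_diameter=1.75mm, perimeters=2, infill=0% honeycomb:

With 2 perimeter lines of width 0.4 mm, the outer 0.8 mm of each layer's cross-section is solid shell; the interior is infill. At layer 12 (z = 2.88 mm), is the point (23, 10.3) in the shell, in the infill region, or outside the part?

At z = 2.88 mm: the cube is present — its section is the full 28×22.5 rectangle. Overall, the cross-section is a single solid region. The nearest boundary edge runs (28.00, 0.00)→(28.00, 22.50); distance from the point to it = 5.00 mm. The point is inside the cross-section and 5.00 mm from the nearest boundary — more than the 0.8 mm shell width (2 × 0.4), so it's in the infill interior.

infill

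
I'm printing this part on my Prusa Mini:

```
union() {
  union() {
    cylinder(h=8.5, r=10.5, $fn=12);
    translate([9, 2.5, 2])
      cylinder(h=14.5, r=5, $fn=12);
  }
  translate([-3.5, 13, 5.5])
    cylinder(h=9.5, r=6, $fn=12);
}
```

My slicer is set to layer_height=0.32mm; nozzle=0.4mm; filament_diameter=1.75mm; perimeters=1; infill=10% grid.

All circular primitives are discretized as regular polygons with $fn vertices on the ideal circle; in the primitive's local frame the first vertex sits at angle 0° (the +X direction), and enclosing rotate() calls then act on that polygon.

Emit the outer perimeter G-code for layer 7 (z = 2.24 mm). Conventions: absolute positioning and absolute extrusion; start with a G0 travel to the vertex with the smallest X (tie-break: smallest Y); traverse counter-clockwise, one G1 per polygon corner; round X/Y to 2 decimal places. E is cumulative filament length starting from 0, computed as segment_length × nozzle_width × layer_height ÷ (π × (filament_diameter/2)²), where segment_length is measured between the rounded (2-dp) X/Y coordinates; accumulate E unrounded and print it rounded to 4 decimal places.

At z = 2.24 mm: the r=10.5 cylinder contributes a regular 12-gon of circumradius 10.5; the r=5 cylinder at (9, 2.5) gives a regular 12-gon of circumradius 5 (constant along its height); Taking the union: the regions partially overlap (shared area 42.67 mm²), so overlapping operands fuse into one piece — 1 connected region; the cylinder at (-3.5, 13) does not reach this height (z outside [5.5, 15]); Taking the union: only the result so far is present, so the union is just that shape — 1 connected region. The outline is a single polygon with 18 vertices. Extrusion per mm of travel: 0.4 × 0.32 / (π × 0.875²) = 0.053216. Accumulating E over each segment gives final E = 3.7928.

G0 X-10.50 Y0.00 Z2.24
G1 X-9.09 Y-5.25 E0.2893
G1 X-5.25 Y-9.09 E0.5783
G1 X0.00 Y-10.50 E0.8676
G1 X5.25 Y-9.09 E1.1569
G1 X9.09 Y-5.25 E1.4458
G1 X9.89 Y-2.26 E1.6106
G1 X11.50 Y-1.83 E1.6992
G1 X13.33 Y0.00 E1.8370
G1 X14.00 Y2.50 E1.9747
G1 X13.33 Y5.00 E2.1124
G1 X11.50 Y6.83 E2.2502
G1 X9.00 Y7.50 E2.3879
G1 X7.30 Y7.04 E2.4816
G1 X5.25 Y9.09 E2.6359
G1 X0.00 Y10.50 E2.9252
G1 X-5.25 Y9.09 E3.2145
G1 X-9.09 Y5.25 E3.5035
G1 X-10.50 Y0.00 E3.7928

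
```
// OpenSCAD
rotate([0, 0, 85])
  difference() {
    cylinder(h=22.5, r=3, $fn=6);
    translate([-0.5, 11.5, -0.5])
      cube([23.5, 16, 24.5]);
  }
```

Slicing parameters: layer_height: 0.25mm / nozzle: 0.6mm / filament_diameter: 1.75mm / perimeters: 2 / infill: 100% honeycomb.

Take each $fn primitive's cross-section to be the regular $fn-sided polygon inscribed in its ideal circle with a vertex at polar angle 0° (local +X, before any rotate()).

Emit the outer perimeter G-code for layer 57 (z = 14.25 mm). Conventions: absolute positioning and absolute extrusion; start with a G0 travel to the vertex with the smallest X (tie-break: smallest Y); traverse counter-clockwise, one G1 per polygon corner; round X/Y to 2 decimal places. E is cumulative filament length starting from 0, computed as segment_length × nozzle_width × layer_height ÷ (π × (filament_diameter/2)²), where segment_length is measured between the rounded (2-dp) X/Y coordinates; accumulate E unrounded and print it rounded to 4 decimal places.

G0 X-2.72 Y-1.27 Z14.25
G1 X-0.26 Y-2.99 E0.1872
G1 X2.46 Y-1.72 E0.3744
G1 X2.72 Y1.27 E0.5616
G1 X0.26 Y2.99 E0.7488
G1 X-2.46 Y1.72 E0.9360
G1 X-2.72 Y-1.27 E1.1231

At z = 14.25 mm: the r=3 cylinder gives a regular 6-gon of circumradius 3 (constant along its height); the cube at (-0.5, 11.5) (footprint 23.5×16) is included at this height; Subtracting the remaining from the first: starting from the r=3 cylinder, the 23.5×16 cube at (-0.5, 11.5) misses the remaining region (no effect) — 1 connected region; (whole slice rotated 85° about Z — lengths, areas and connectivity unchanged). The outline is a single polygon with 6 vertices. Extrusion per mm of travel: 0.6 × 0.25 / (π × 0.875²) = 0.062363. Accumulating E over each segment gives final E = 1.1231.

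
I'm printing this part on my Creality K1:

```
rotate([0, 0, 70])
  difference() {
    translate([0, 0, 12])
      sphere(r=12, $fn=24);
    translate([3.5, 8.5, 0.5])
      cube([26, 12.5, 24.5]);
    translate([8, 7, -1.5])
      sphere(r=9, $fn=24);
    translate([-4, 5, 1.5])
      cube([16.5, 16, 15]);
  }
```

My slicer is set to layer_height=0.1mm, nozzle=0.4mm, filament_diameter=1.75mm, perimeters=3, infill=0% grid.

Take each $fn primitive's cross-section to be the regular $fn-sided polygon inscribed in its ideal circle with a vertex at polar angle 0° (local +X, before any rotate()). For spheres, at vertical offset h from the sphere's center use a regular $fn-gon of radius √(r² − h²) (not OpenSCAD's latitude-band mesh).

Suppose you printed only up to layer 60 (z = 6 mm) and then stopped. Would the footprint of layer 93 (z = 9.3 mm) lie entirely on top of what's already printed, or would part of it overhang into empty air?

Compare the two slices. At z = 6: the r=12 sphere contributes a regular 24-gon of circumradius √(12²−6²) = 10.392 (area = (24/2)·10.392²·sin(360°/24) = 335.43 mm²); the cube at (3.5, 8.5) (footprint 26×12.5) is included at this height (area 325.00 mm²); the r=9 sphere at (8, 7) slices to a regular 24-gon of circumradius 4.975 (√(r²−h²) with h=7.5 from center) (area = (24/2)·4.975²·sin(360°/24) = 76.87 mm²); the cube at (-4, 5) is present — its section is the full 16.5×16 rectangle (area 264.00 mm²); Subtracting the remaining from the first: starting from the r=12 sphere (335.43 mm²), the 26×12.5 cube at (3.5, 8.5) partially overlaps it — only the 1.61 mm² overlap (of its 325.00 mm²) is removed, clipping the outline; the r=9 sphere at (8, 7) partially overlaps it — only the 30.15 mm² overlap (of its 76.87 mm²) is removed, clipping the outline; the 16.5×16 cube at (-4, 5) partially overlaps it — only the 37.02 mm² overlap (of its 264.00 mm²) is removed, clipping the outline — area = 266.65 mm²; (whole slice rotated 70° about Z — lengths, areas and connectivity unchanged). At z = 9.3: the r=12 sphere contributes a regular 24-gon of circumradius √(12²−2.7²) = 11.692 (area = (24/2)·11.692²·sin(360°/24) = 424.60 mm²); the 26×12.5 cube at (3.5, 8.5) contributes its full rectangle (area 325.00 mm²); the sphere at (8, 7) is absent (|z−center|=10.800 > r=9); the 16.5×16 cube at (-4, 5) contributes its full rectangle (area 264.00 mm²); After the difference (first − rest): starting from the r=12 sphere (424.60 mm²), the 26×12.5 cube at (3.5, 8.5) partially overlaps it — only the 6.68 mm² overlap (of its 325.00 mm²) is removed, clipping the outline; the 16.5×16 cube at (-4, 5) partially overlaps it — only the 68.79 mm² overlap (of its 264.00 mm²) is removed, clipping the outline — area = 349.13 mm²; (whole slice rotated 70° about Z — lengths, areas and connectivity unchanged). Checking containment: at z = 9.3 the cross-section extends beyond the z = 6 cross-section by about 82.48 mm².

part overhangs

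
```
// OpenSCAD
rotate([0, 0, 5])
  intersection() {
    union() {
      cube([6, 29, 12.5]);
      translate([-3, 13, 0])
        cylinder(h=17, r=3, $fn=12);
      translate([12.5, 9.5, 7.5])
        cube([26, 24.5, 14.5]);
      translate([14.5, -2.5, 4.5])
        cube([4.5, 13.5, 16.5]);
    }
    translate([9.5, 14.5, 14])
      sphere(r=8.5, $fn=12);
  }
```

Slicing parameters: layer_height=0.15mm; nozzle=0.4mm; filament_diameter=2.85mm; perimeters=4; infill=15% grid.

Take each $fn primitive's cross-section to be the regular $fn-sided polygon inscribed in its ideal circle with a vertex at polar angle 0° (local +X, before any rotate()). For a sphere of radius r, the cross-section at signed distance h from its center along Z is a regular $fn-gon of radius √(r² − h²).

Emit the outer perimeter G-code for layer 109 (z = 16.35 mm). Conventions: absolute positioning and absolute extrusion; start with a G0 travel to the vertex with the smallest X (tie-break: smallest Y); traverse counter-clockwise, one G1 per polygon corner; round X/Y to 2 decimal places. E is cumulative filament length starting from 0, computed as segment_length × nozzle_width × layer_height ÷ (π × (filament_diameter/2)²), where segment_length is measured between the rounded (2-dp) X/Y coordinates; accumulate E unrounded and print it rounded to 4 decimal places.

G0 X10.55 Y22.87 Z16.35
G1 X11.62 Y10.55 E0.1163
G1 X13.62 Y10.73 E0.1352
G1 X13.72 Y9.57 E0.1461
G1 X15.60 Y11.82 E0.1737
G1 X16.34 Y15.98 E0.2135
G1 X14.89 Y19.96 E0.2533
G1 X11.65 Y22.68 E0.2931
G1 X10.55 Y22.87 E0.3036

At z = 16.35 mm: the cube does not reach this height (z outside [0, 12.5]); the cylinder at (-3, 13): section is a regular 12-gon, circumradius r=3; the 26×24.5 cube at (12.5, 9.5) contributes its full rectangle; the 4.5×13.5 cube at (14.5, -2.5) contributes its full rectangle; Combining (union): the regions partially overlap (shared area 6.75 mm²), so overlapping operands fuse into one piece — 2 connected regions; the r=8.5 sphere at (9.5, 14.5) slices to a regular 12-gon of circumradius 8.169 (√(r²−h²) with h=2.35 from center); Keeping only the common overlap: the r=8.5 sphere at (9.5, 14.5) partially overlaps that combined region; clipping to the common part keeps 49.60 mm² — 1 connected region; (rotated 5° about Z; rotation is an isometry so areas/perimeters/island counts are preserved). The outline is a single polygon with 8 vertices. Extrusion per mm of travel: 0.4 × 0.15 / (π × 1.425²) = 0.009405. Accumulating E over each segment gives final E = 0.3036.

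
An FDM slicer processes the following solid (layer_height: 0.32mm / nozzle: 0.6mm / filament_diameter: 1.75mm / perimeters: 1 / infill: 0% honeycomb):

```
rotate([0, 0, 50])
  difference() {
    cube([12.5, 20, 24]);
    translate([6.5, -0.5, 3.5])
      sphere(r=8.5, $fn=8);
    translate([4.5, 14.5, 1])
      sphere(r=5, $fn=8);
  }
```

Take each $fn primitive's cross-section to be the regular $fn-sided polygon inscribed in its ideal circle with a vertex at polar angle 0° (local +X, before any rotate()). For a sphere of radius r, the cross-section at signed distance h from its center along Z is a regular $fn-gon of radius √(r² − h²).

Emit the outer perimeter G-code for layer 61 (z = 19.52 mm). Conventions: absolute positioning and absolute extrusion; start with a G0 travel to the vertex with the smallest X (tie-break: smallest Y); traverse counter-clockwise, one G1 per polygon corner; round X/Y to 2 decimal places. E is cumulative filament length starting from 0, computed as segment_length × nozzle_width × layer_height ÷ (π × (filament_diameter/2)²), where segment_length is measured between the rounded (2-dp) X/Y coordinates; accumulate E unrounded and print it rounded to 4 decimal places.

G0 X-15.32 Y12.86 Z19.52
G1 X0.00 Y0.00 E1.5967
G1 X8.03 Y9.58 E2.5945
G1 X-7.29 Y22.43 E4.1906
G1 X-15.32 Y12.86 E5.1878

At z = 19.52 mm: the cube is present — its section is the full 12.5×20 rectangle; the sphere at (6.5, -0.5) does not reach this height (|z−center|=16.020 > r=8.5); the sphere at (4.5, 14.5) does not reach this height (|z−center|=18.520 > r=5); Taking the first minus the rest: none of the subtracted shapes is present at this height, so the 12.5×20 cube is unchanged — 1 connected region; (rotated 50° about Z; rotation is an isometry so areas/perimeters/island counts are preserved). The outline is a single polygon with 4 vertices. Extrusion per mm of travel: 0.6 × 0.32 / (π × 0.875²) = 0.079824. Accumulating E over each segment gives final E = 5.1878.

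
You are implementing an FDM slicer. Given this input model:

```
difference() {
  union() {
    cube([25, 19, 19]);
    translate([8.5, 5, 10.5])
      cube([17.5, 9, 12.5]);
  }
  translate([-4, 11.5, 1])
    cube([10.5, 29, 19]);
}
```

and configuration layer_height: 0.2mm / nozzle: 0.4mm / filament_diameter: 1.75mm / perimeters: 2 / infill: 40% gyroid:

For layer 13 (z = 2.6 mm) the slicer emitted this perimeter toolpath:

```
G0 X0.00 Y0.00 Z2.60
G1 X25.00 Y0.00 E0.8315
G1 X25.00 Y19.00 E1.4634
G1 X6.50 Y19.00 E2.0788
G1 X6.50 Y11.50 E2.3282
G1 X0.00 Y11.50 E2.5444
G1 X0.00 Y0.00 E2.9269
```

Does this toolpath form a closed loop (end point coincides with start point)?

yes

Start point (G0): (0.00, 0.00). End point (last G1): the path returns to the start — closed.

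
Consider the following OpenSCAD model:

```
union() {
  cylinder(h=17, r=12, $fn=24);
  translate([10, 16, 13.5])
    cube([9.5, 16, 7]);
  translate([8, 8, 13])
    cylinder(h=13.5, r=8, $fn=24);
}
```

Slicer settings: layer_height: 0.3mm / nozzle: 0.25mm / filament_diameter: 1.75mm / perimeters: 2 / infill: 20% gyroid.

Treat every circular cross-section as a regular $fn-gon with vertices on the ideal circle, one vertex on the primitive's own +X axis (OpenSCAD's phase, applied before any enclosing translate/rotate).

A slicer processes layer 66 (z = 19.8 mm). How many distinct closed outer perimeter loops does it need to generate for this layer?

At z = 19.8 mm: the cylinder is not intersected at this z (z outside [0, 17]); the cube at (10, 16) (footprint 9.5×16) is included at this height; the r=8 cylinder at (8, 8) contributes a regular 24-gon of circumradius 8; Combining (union): the 2 present regions are separate (no shared area or edge), so areas and boundary lengths simply add and each stays a separate island — 2 connected regions. The result has 2 disconnected regions.

2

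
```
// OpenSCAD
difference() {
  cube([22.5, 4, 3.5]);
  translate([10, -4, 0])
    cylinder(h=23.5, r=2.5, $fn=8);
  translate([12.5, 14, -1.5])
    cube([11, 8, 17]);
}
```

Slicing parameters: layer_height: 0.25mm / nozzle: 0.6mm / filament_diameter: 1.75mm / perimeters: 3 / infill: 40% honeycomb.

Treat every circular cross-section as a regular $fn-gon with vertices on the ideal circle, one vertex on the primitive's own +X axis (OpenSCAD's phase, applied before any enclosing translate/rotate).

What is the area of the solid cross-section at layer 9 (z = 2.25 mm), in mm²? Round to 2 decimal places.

At z = 2.25 mm: the cube is present — its section is the full 22.5×4 rectangle (area 90.00 mm²); the r=2.5 cylinder at (10, -4) gives a regular 8-gon of circumradius 2.5 (constant along its height) (area = (8/2)·2.500²·sin(360°/8) = 17.68 mm²); the cube at (12.5, 14) (footprint 11×8) is included at this height (area 88.00 mm²); After the difference (first − rest): starting from the 22.5×4 cube (90.00 mm²), the r=2.5 cylinder at (10, -4) misses the remaining region (no effect); the 11×8 cube at (12.5, 14) misses the remaining region (no effect) — area = 90.00 mm². Overall, the cross-section is a single solid region. Net area = 90.00 mm².

90.00 mm²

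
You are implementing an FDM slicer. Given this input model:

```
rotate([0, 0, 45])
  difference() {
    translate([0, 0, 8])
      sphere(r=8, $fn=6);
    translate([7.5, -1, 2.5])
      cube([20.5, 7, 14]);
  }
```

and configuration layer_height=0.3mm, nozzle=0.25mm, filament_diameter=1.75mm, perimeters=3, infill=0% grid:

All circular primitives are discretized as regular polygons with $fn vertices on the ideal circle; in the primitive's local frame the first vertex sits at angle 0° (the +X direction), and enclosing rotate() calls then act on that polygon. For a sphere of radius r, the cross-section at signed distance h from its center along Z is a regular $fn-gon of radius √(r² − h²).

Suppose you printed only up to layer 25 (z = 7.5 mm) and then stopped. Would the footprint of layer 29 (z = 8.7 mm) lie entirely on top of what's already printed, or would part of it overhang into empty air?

Compare the two slices. At z = 7.5: the sphere: section is a regular 6-gon, circumradius = √(r²−h²) = √(8²−0.5²) = 7.984 (area = (6/2)·7.984²·sin(360°/6) = 165.63 mm²); the cube at (7.5, -1) (footprint 20.5×7) is included at this height (area 143.50 mm²); Taking the first minus the rest: starting from the r=8 sphere (165.63 mm²), the 20.5×7 cube at (7.5, -1) partially overlaps it — only the 0.41 mm² overlap (of its 143.50 mm²) is removed, clipping the outline — area = 165.22 mm²; (rotated 45° about Z; rotation is an isometry so areas/perimeters/island counts are preserved). At z = 8.7: the r=8 sphere contributes a regular 6-gon of circumradius √(8²−0.7²) = 7.969 (area = (6/2)·7.969²·sin(360°/6) = 165.00 mm²); the cube at (7.5, -1) (footprint 20.5×7) is included at this height (area 143.50 mm²); After the difference (first − rest): starting from the r=8 sphere (165.00 mm²), the 20.5×7 cube at (7.5, -1) partially overlaps it — only the 0.38 mm² overlap (of its 143.50 mm²) is removed, clipping the outline — area = 164.62 mm²; (rotated 45° about Z; rotation is an isometry so areas/perimeters/island counts are preserved). Checking containment: the cross-section at z = 8.7 is a subset of the cross-section at z = 7.5.

entirely on top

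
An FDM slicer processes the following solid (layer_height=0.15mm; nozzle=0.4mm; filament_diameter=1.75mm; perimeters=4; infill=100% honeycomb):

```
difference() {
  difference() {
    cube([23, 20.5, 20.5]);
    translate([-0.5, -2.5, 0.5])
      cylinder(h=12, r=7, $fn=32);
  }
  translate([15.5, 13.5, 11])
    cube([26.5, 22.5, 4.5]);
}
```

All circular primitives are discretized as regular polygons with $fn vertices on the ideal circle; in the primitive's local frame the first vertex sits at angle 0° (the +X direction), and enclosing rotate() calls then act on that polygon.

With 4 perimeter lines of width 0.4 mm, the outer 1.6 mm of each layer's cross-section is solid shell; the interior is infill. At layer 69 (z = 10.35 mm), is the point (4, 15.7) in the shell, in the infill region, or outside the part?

At z = 10.35 mm: the cube is present — its section is the full 23×20.5 rectangle; the r=7 cylinder at (-0.5, -2.5) gives a regular 32-gon of circumradius 7 (constant along its height); Subtracting the remaining from the first: starting from the 23×20.5 cube, the r=7 cylinder at (-0.5, -2.5) partially overlaps it — only the 18.94 mm² overlap (of its 152.95 mm²) is removed, clipping the outline — 1 connected region; the cube at (15.5, 13.5) does not reach this height (z outside [11, 15.5]); After the difference (first − rest): none of the subtracted shapes is present at this height, so the result so far is unchanged — 1 connected region. Overall, the cross-section is a single solid region. The nearest boundary edge runs (0.00, 4.45)→(0.00, 20.50); distance from the point to it = 4.00 mm. The point is inside the cross-section and 4.00 mm from the nearest boundary — more than the 1.6 mm shell width (4 × 0.4), so it's in the infill interior.

infill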